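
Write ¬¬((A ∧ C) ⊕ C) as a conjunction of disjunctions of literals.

C ∧ (¬A ∨ ¬C)

¬¬((A ∧ C) ⊕ C)
= ¬¬(((A ∧ C) ∨ C) ∧ ¬(A ∧ C ∧ C))   [expand ⊕]
= ((A ∧ C) ∨ C) ∧ ¬(A ∧ C ∧ C)   [double negation]
= ((A ∧ C) ∨ C) ∧ (¬A ∨ ¬C ∨ ¬C)   [De Morgan]
= (A ∨ C) ∧ (C ∨ C) ∧ (¬A ∨ ¬C ∨ ¬C)   [distribute ∨ over ∧]
= C ∧ (¬A ∨ ¬C)   [simplify]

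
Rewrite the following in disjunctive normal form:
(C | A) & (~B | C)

C | (A & ~B)

(C | A) & (~B | C)
≡ (C & ~B) | (C & C) | (A & ~B) | (A & C)   [distribute & over |]
≡ C | (A & ~B)   [simplify]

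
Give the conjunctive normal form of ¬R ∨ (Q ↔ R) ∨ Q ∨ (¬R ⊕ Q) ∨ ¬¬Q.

¬R ∨ Q

¬R ∨ (Q ↔ R) ∨ Q ∨ (¬R ⊕ Q) ∨ ¬¬Q
⇔ ¬R ∨ ((Q → R) ∧ (R → Q)) ∨ Q ∨ (¬R ⊕ Q) ∨ ¬¬Q
⇔ ¬R ∨ ((¬Q ∨ R) ∧ (R → Q)) ∨ Q ∨ (¬R ⊕ Q) ∨ ¬¬Q
⇔ ¬R ∨ ((¬Q ∨ R) ∧ (¬R ∨ Q)) ∨ Q ∨ (¬R ⊕ Q) ∨ ¬¬Q
⇔ ¬R ∨ ((¬Q ∨ R) ∧ (¬R ∨ Q)) ∨ Q ∨ ((¬R ∨ Q) ∧ ¬(¬R ∧ Q)) ∨ ¬¬Q
⇔ ¬R ∨ ((¬Q ∨ R) ∧ (¬R ∨ Q)) ∨ Q ∨ ((¬R ∨ Q) ∧ (¬¬R ∨ ¬Q)) ∨ ¬¬Q
⇔ ¬R ∨ ((¬Q ∨ R) ∧ (¬R ∨ Q)) ∨ Q ∨ ((¬R ∨ Q) ∧ (R ∨ ¬Q)) ∨ ¬¬Q
⇔ ¬R ∨ ((¬Q ∨ R) ∧ (¬R ∨ Q)) ∨ Q ∨ ((¬R ∨ Q) ∧ (R ∨ ¬Q)) ∨ Q
⇔ (¬R ∨ ¬Q ∨ R ∨ Q ∨ ¬R ∨ Q ∨ Q) ∧ (¬R ∨ ¬Q ∨ R ∨ Q ∨ R ∨ ¬Q ∨ Q) ∧ (¬R ∨ ¬R ∨ Q ∨ Q ∨ ¬R ∨ Q ∨ Q) ∧ (¬R ∨ ¬R ∨ Q ∨ Q ∨ R ∨ ¬Q ∨ Q)
⇔ ¬R ∨ Q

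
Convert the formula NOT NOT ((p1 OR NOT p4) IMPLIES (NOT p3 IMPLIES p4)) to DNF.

p3 OR p4

NOT NOT ((p1 OR NOT p4) IMPLIES (NOT p3 IMPLIES p4))
= NOT NOT (NOT (p1 OR NOT p4) OR (NOT p3 IMPLIES p4))   — eliminate IMPLIES
= NOT NOT (NOT (p1 OR NOT p4) OR NOT NOT p3 OR p4)   — eliminate IMPLIES
= NOT (p1 OR NOT p4) OR NOT NOT p3 OR p4   — double negation
= (NOT p1 AND NOT NOT p4) OR NOT NOT p3 OR p4   — De Morgan
= (NOT p1 AND p4) OR NOT NOT p3 OR p4   — double negation
= (NOT p1 AND p4) OR p3 OR p4   — double negation
= p3 OR p4   — simplify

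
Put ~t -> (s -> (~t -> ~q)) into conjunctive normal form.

~t -> (s -> (~t -> ~q))
⇔ ~~t | (s -> (~t -> ~q))   (eliminate ->)
⇔ ~~t | ~s | (~t -> ~q)   (eliminate ->)
⇔ ~~t | ~s | ~~t | ~q   (eliminate ->)
⇔ t | ~s | ~~t | ~q   (double negation)
⇔ t | ~s | t | ~q   (double negation)
⇔ t | ~s | ~q   (simplify)

t | ~s | ~q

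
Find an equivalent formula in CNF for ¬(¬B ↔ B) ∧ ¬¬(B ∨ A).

B ∨ A

¬(¬B ↔ B) ∧ ¬¬(B ∨ A)
= ¬((¬B → B) ∧ (B → ¬B)) ∧ ¬¬(B ∨ A)   — eliminate ↔
= ¬((¬¬B ∨ B) ∧ (B → ¬B)) ∧ ¬¬(B ∨ A)   — eliminate →
= ¬((¬¬B ∨ B) ∧ (¬B ∨ ¬B)) ∧ ¬¬(B ∨ A)   — eliminate →
= (¬(¬¬B ∨ B) ∨ ¬(¬B ∨ ¬B)) ∧ ¬¬(B ∨ A)   — De Morgan
= ((¬¬¬B ∧ ¬B) ∨ ¬(¬B ∨ ¬B)) ∧ ¬¬(B ∨ A)   — De Morgan
= ((¬B ∧ ¬B) ∨ ¬(¬B ∨ ¬B)) ∧ ¬¬(B ∨ A)   — double negation
= ((¬B ∧ ¬B) ∨ (¬¬B ∧ ¬¬B)) ∧ ¬¬(B ∨ A)   — De Morgan
= ((¬B ∧ ¬B) ∨ (B ∧ ¬¬B)) ∧ ¬¬(B ∨ A)   — double negation
= ((¬B ∧ ¬B) ∨ (B ∧ B)) ∧ ¬¬(B ∨ A)   — double negation
= ((¬B ∧ ¬B) ∨ (B ∧ B)) ∧ (B ∨ A)   — double negation
= (¬B ∨ B) ∧ (¬B ∨ B) ∧ (¬B ∨ B) ∧ (¬B ∨ B) ∧ (B ∨ A)   — distribute ∨ over ∧
= B ∨ A   — simplify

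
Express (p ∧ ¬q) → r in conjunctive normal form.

(p ∧ ¬q) → r
⇔ ¬(p ∧ ¬q) ∨ r   (eliminate →)
⇔ ¬p ∨ ¬¬q ∨ r   (De Morgan)
⇔ ¬p ∨ q ∨ r   (double negation)

¬p ∨ q ∨ r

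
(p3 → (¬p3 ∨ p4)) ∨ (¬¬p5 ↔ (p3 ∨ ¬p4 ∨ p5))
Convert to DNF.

¬p3 ∨ p4 ∨ p5

(p3 → (¬p3 ∨ p4)) ∨ (¬¬p5 ↔ (p3 ∨ ¬p4 ∨ p5))
⇔ ¬p3 ∨ ¬p3 ∨ p4 ∨ (¬¬p5 ↔ (p3 ∨ ¬p4 ∨ p5))   — eliminate →
⇔ ¬p3 ∨ ¬p3 ∨ p4 ∨ ((¬¬p5 → (p3 ∨ ¬p4 ∨ p5)) ∧ ((p3 ∨ ¬p4 ∨ p5) → ¬¬p5))   — eliminate ↔
⇔ ¬p3 ∨ ¬p3 ∨ p4 ∨ ((¬¬¬p5 ∨ p3 ∨ ¬p4 ∨ p5) ∧ ((p3 ∨ ¬p4 ∨ p5) → ¬¬p5))   — eliminate →
⇔ ¬p3 ∨ ¬p3 ∨ p4 ∨ ((¬¬¬p5 ∨ p3 ∨ ¬p4 ∨ p5) ∧ (¬(p3 ∨ ¬p4 ∨ p5) ∨ ¬¬p5))   — eliminate →
⇔ ¬p3 ∨ ¬p3 ∨ p4 ∨ ((¬p5 ∨ p3 ∨ ¬p4 ∨ p5) ∧ (¬(p3 ∨ ¬p4 ∨ p5) ∨ ¬¬p5))   — double negation
⇔ ¬p3 ∨ ¬p3 ∨ p4 ∨ ((¬p5 ∨ p3 ∨ ¬p4 ∨ p5) ∧ ((¬p3 ∧ ¬¬p4 ∧ ¬p5) ∨ ¬¬p5))   — De Morgan
⇔ ¬p3 ∨ ¬p3 ∨ p4 ∨ ((¬p5 ∨ p3 ∨ ¬p4 ∨ p5) ∧ ((¬p3 ∧ p4 ∧ ¬p5) ∨ ¬¬p5))   — double negation
⇔ ¬p3 ∨ ¬p3 ∨ p4 ∨ ((¬p5 ∨ p3 ∨ ¬p4 ∨ p5) ∧ ((¬p3 ∧ p4 ∧ ¬p5) ∨ p5))   — double negation
⇔ ¬p3 ∨ ¬p3 ∨ p4 ∨ (¬p5 ∧ ¬p3 ∧ p4 ∧ ¬p5) ∨ (¬p5 ∧ p5) ∨ (p3 ∧ ¬p3 ∧ p4 ∧ ¬p5) ∨ (p3 ∧ p5) ∨ (¬p4 ∧ ¬p3 ∧ p4 ∧ ¬p5) ∨ (¬p4 ∧ p5) ∨ (p5 ∧ ¬p3 ∧ p4 ∧ ¬p5) ∨ (p5 ∧ p5)   — distribute ∧ over ∨
⇔ ¬p3 ∨ p4 ∨ p5   — simplify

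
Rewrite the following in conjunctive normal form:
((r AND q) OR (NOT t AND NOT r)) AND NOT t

(q OR NOT r) AND NOT t

((r AND q) OR (NOT t AND NOT r)) AND NOT t
= (r OR NOT t) AND (r OR NOT r) AND (q OR NOT t) AND (q OR NOT r) AND NOT t   — distribute OR over AND
= (q OR NOT r) AND NOT t   — simplify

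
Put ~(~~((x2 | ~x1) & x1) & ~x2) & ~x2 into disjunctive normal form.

(~x2 & x1) | (~x1 & ~x2)

~(~~((x2 | ~x1) & x1) & ~x2) & ~x2
⇔ (~~~((x2 | ~x1) & x1) | ~~x2) & ~x2   [De Morgan]
⇔ (~((x2 | ~x1) & x1) | ~~x2) & ~x2   [double negation]
⇔ (~(x2 | ~x1) | ~x1 | ~~x2) & ~x2   [De Morgan]
⇔ ((~x2 & ~~x1) | ~x1 | ~~x2) & ~x2   [De Morgan]
⇔ ((~x2 & x1) | ~x1 | ~~x2) & ~x2   [double negation]
⇔ ((~x2 & x1) | ~x1 | x2) & ~x2   [double negation]
⇔ (~x2 & x1 & ~x2) | (~x1 & ~x2) | (x2 & ~x2)   [distribute & over |]
⇔ (~x2 & x1) | (~x1 & ~x2)   [simplify]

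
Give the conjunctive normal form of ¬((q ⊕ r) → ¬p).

¬((q ⊕ r) → ¬p)
≡ ¬(¬(q ⊕ r) ∨ ¬p)   [eliminate →]
≡ ¬(¬((q ∨ r) ∧ ¬(q ∧ r)) ∨ ¬p)   [expand ⊕]
≡ ¬¬((q ∨ r) ∧ ¬(q ∧ r)) ∧ ¬¬p   [De Morgan]
≡ (q ∨ r) ∧ ¬(q ∧ r) ∧ ¬¬p   [double negation]
≡ (q ∨ r) ∧ (¬q ∨ ¬r) ∧ ¬¬p   [De Morgan]
≡ (q ∨ r) ∧ (¬q ∨ ¬r) ∧ p   [double negation]

(q ∨ r) ∧ (¬q ∨ ¬r) ∧ p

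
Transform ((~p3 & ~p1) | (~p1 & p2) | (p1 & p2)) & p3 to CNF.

(~p3 | p2) & (~p1 | p2) & p3

((~p3 & ~p1) | (~p1 & p2) | (p1 & p2)) & p3
⇔ (~p3 | ~p1 | p1) & (~p3 | ~p1 | p2) & (~p3 | p2 | p1) & (~p3 | p2 | p2) & (~p1 | ~p1 | p1) & (~p1 | ~p1 | p2) & (~p1 | p2 | p1) & (~p1 | p2 | p2) & p3   [distribute | over &]
⇔ (~p3 | p2) & (~p1 | p2) & p3   [simplify]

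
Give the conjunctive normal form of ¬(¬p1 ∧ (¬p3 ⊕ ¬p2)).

(p1 ∨ p3 ∨ ¬p2) ∧ (p1 ∨ p2 ∨ ¬p3)

¬(¬p1 ∧ (¬p3 ⊕ ¬p2))
≡ ¬(¬p1 ∧ (¬p3 ∨ ¬p2) ∧ ¬(¬p3 ∧ ¬p2))   [expand ⊕]
≡ ¬¬p1 ∨ ¬(¬p3 ∨ ¬p2) ∨ ¬¬(¬p3 ∧ ¬p2)   [De Morgan]
≡ p1 ∨ ¬(¬p3 ∨ ¬p2) ∨ ¬¬(¬p3 ∧ ¬p2)   [double negation]
≡ p1 ∨ (¬¬p3 ∧ ¬¬p2) ∨ ¬¬(¬p3 ∧ ¬p2)   [De Morgan]
≡ p1 ∨ (p3 ∧ ¬¬p2) ∨ ¬¬(¬p3 ∧ ¬p2)   [double negation]
≡ p1 ∨ (p3 ∧ p2) ∨ ¬¬(¬p3 ∧ ¬p2)   [double negation]
≡ p1 ∨ (p3 ∧ p2) ∨ (¬p3 ∧ ¬p2)   [double negation]
≡ (p1 ∨ p3 ∨ ¬p3) ∧ (p1 ∨ p3 ∨ ¬p2) ∧ (p1 ∨ p2 ∨ ¬p3) ∧ (p1 ∨ p2 ∨ ¬p2)   [distribute ∨ over ∧]
≡ (p1 ∨ p3 ∨ ¬p2) ∧ (p1 ∨ p2 ∨ ¬p3)   [simplify]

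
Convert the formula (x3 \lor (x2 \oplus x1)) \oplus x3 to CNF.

(x3 \lor x2 \lor x1) \land (x3 \lor \lnot x2 \lor \lnot x1) \land \lnot x3

(x3 \lor (x2 \oplus x1)) \oplus x3
≡ (x3 \lor (x2 \oplus x1) \lor x3) \land \lnot ((x3 \lor (x2 \oplus x1)) \land x3)   [expand \oplus]
≡ (x3 \lor ((x2 \lor x1) \land \lnot (x2 \land x1)) \lor x3) \land \lnot ((x3 \lor (x2 \oplus x1)) \land x3)   [expand \oplus]
≡ (x3 \lor ((x2 \lor x1) \land \lnot (x2 \land x1)) \lor x3) \land \lnot ((x3 \lor ((x2 \lor x1) \land \lnot (x2 \land x1))) \land x3)   [expand \oplus]
≡ (x3 \lor ((x2 \lor x1) \land (\lnot x2 \lor \lnot x1)) \lor x3) \land \lnot ((x3 \lor ((x2 \lor x1) \land \lnot (x2 \land x1))) \land x3)   [De Morgan]
≡ (x3 \lor ((x2 \lor x1) \land (\lnot x2 \lor \lnot x1)) \lor x3) \land (\lnot (x3 \lor ((x2 \lor x1) \land \lnot (x2 \land x1))) \lor \lnot x3)   [De Morgan]
≡ (x3 \lor ((x2 \lor x1) \land (\lnot x2 \lor \lnot x1)) \lor x3) \land ((\lnot x3 \land \lnot ((x2 \lor x1) \land \lnot (x2 \land x1))) \lor \lnot x3)   [De Morgan]
≡ (x3 \lor ((x2 \lor x1) \land (\lnot x2 \lor \lnot x1)) \lor x3) \land ((\lnot x3 \land (\lnot (x2 \lor x1) \lor \lnot \lnot (x2 \land x1))) \lor \lnot x3)   [De Morgan]
≡ (x3 \lor ((x2 \lor x1) \land (\lnot x2 \lor \lnot x1)) \lor x3) \land ((\lnot x3 \land ((\lnot x2 \land \lnot x1) \lor \lnot \lnot (x2 \land x1))) \lor \lnot x3)   [De Morgan]
≡ (x3 \lor ((x2 \lor x1) \land (\lnot x2 \lor \lnot x1)) \lor x3) \land ((\lnot x3 \land ((\lnot x2 \land \lnot x1) \lor (x2 \land x1))) \lor \lnot x3)   [double negation]
≡ (x3 \lor x2 \lor x1 \lor x3) \land (x3 \lor \lnot x2 \lor \lnot x1 \lor x3) \land (\lnot x3 \lor \lnot x3) \land (\lnot x2 \lor x2 \lor \lnot x3) \land (\lnot x2 \lor x1 \lor \lnot x3) \land (\lnot x1 \lor x2 \lor \lnot x3) \land (\lnot x1 \lor x1 \lor \lnot x3)   [distribute \lor over \land]
≡ (x3 \lor x2 \lor x1) \land (x3 \lor \lnot x2 \lor \lnot x1) \land \lnot x3   [simplify]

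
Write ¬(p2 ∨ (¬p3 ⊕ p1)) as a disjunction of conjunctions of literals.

(¬p2 ∧ p3 ∧ ¬p1) ∨ (¬p2 ∧ p1 ∧ ¬p3)

¬(p2 ∨ (¬p3 ⊕ p1))
≡ ¬(p2 ∨ (¬p3 ∧ ¬p1) ∨ (¬¬p3 ∧ p1))   — expand ⊕
≡ ¬p2 ∧ ¬(¬p3 ∧ ¬p1) ∧ ¬(¬¬p3 ∧ p1)   — De Morgan
≡ ¬p2 ∧ (¬¬p3 ∨ ¬¬p1) ∧ ¬(¬¬p3 ∧ p1)   — De Morgan
≡ ¬p2 ∧ (p3 ∨ ¬¬p1) ∧ ¬(¬¬p3 ∧ p1)   — double negation
≡ ¬p2 ∧ (p3 ∨ p1) ∧ ¬(¬¬p3 ∧ p1)   — double negation
≡ ¬p2 ∧ (p3 ∨ p1) ∧ (¬¬¬p3 ∨ ¬p1)   — De Morgan
≡ ¬p2 ∧ (p3 ∨ p1) ∧ (¬p3 ∨ ¬p1)   — double negation
≡ (¬p2 ∧ p3 ∧ ¬p3) ∨ (¬p2 ∧ p3 ∧ ¬p1) ∨ (¬p2 ∧ p1 ∧ ¬p3) ∨ (¬p2 ∧ p1 ∧ ¬p1)   — distribute ∧ over ∨
≡ (¬p2 ∧ p3 ∧ ¬p1) ∨ (¬p2 ∧ p1 ∧ ¬p3)   — simplify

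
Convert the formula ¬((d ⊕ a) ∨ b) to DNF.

¬((d ⊕ a) ∨ b)
≡ ¬(d ∧ ¬a ∨ ¬d ∧ a ∨ b)
≡ ¬(d ∧ ¬a) ∧ ¬(¬d ∧ a) ∧ ¬b
≡ (¬d ∨ ¬¬a) ∧ ¬(¬d ∧ a) ∧ ¬b
≡ (¬d ∨ a) ∧ ¬(¬d ∧ a) ∧ ¬b
≡ (¬d ∨ a) ∧ (¬¬d ∨ ¬a) ∧ ¬b
≡ (¬d ∨ a) ∧ (d ∨ ¬a) ∧ ¬b
≡ ¬d ∧ d ∧ ¬b ∨ ¬d ∧ ¬a ∧ ¬b ∨ a ∧ d ∧ ¬b ∨ a ∧ ¬a ∧ ¬b
≡ ¬d ∧ ¬a ∧ ¬b ∨ a ∧ d ∧ ¬b

¬d ∧ ¬a ∧ ¬b ∨ a ∧ d ∧ ¬b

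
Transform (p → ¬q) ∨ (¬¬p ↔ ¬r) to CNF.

¬p ∨ ¬q ∨ ¬r

(p → ¬q) ∨ (¬¬p ↔ ¬r)
⇔ ¬p ∨ ¬q ∨ (¬¬p ↔ ¬r)   (eliminate →)
⇔ ¬p ∨ ¬q ∨ (¬¬p → ¬r) ∧ (¬r → ¬¬p)   (eliminate ↔)
⇔ ¬p ∨ ¬q ∨ (¬¬¬p ∨ ¬r) ∧ (¬r → ¬¬p)   (eliminate →)
⇔ ¬p ∨ ¬q ∨ (¬¬¬p ∨ ¬r) ∧ (¬¬r ∨ ¬¬p)   (eliminate →)
⇔ ¬p ∨ ¬q ∨ (¬p ∨ ¬r) ∧ (¬¬r ∨ ¬¬p)   (double negation)
⇔ ¬p ∨ ¬q ∨ (¬p ∨ ¬r) ∧ (r ∨ ¬¬p)   (double negation)
⇔ ¬p ∨ ¬q ∨ (¬p ∨ ¬r) ∧ (r ∨ p)   (double negation)
⇔ (¬p ∨ ¬q ∨ ¬p ∨ ¬r) ∧ (¬p ∨ ¬q ∨ r ∨ p)   (distribute ∨ over ∧)
⇔ ¬p ∨ ¬q ∨ ¬r   (simplify)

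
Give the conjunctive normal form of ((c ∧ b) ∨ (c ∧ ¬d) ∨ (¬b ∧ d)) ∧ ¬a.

((c ∧ b) ∨ (c ∧ ¬d) ∨ (¬b ∧ d)) ∧ ¬a
≡ (c ∨ c ∨ ¬b) ∧ (c ∨ c ∨ d) ∧ (c ∨ ¬d ∨ ¬b) ∧ (c ∨ ¬d ∨ d) ∧ (b ∨ c ∨ ¬b) ∧ (b ∨ c ∨ d) ∧ (b ∨ ¬d ∨ ¬b) ∧ (b ∨ ¬d ∨ d) ∧ ¬a   — distribute ∨ over ∧
≡ (c ∨ ¬b) ∧ (c ∨ d) ∧ ¬a   — simplify

(c ∨ ¬b) ∧ (c ∨ d) ∧ ¬a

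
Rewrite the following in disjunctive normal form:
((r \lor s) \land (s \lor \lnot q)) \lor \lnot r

((r \lor s) \land (s \lor \lnot q)) \lor \lnot r
⇔ (r \land s) \lor (r \land \lnot q) \lor (s \land s) \lor (s \land \lnot q) \lor \lnot r   (distribute \land over \lor)
⇔ (r \land \lnot q) \lor s \lor \lnot r   (simplify)

(r \land \lnot q) \lor s \lor \lnot r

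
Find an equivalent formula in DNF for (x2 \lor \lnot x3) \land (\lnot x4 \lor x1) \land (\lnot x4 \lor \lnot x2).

(x2 \lor \lnot x3) \land (\lnot x4 \lor x1) \land (\lnot x4 \lor \lnot x2)
⇔ (x2 \land \lnot x4 \land \lnot x4) \lor (x2 \land \lnot x4 \land \lnot x2) \lor (x2 \land x1 \land \lnot x4) \lor (x2 \land x1 \land \lnot x2) \lor (\lnot x3 \land \lnot x4 \land \lnot x4) \lor (\lnot x3 \land \lnot x4 \land \lnot x2) \lor (\lnot x3 \land x1 \land \lnot x4) \lor (\lnot x3 \land x1 \land \lnot x2)   [distribute \land over \lor]
⇔ (x2 \land \lnot x4) \lor (\lnot x3 \land \lnot x4) \lor (\lnot x3 \land x1 \land \lnot x2)   [simplify]

(x2 \land \lnot x4) \lor (\lnot x3 \land \lnot x4) \lor (\lnot x3 \land x1 \land \lnot x2)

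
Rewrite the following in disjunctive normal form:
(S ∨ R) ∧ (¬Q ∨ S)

(S ∨ R) ∧ (¬Q ∨ S)
⇔ (S ∧ ¬Q) ∨ (S ∧ S) ∨ (R ∧ ¬Q) ∨ (R ∧ S)   (distribute ∧ over ∨)
⇔ S ∨ (R ∧ ¬Q)   (simplify)

S ∨ (R ∧ ¬Q)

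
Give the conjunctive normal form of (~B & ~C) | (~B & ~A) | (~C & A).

(~B & ~C) | (~B & ~A) | (~C & A)
= (~B | ~B | ~C) & (~B | ~B | A) & (~B | ~A | ~C) & (~B | ~A | A) & (~C | ~B | ~C) & (~C | ~B | A) & (~C | ~A | ~C) & (~C | ~A | A)   [distribute | over &]
= (~B | ~C) & (~B | A) & (~C | ~A)   [simplify]

(~B | ~C) & (~B | A) & (~C | ~A)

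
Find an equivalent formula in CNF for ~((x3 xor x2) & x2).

~((x3 xor x2) & x2)
≡ ~((x3 | x2) & ~(x3 & x2) & x2)   [expand xor]
≡ ~(x3 | x2) | ~~(x3 & x2) | ~x2   [De Morgan]
≡ (~x3 & ~x2) | ~~(x3 & x2) | ~x2   [De Morgan]
≡ (~x3 & ~x2) | (x3 & x2) | ~x2   [double negation]
≡ (~x3 | x3 | ~x2) & (~x3 | x2 | ~x2) & (~x2 | x3 | ~x2) & (~x2 | x2 | ~x2)   [distribute | over &]
≡ ~x2 | x3   [simplify]

~x2 | x3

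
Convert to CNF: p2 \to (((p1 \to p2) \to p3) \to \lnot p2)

\lnot p2 \lor \lnot p3

p2 \to (((p1 \to p2) \to p3) \to \lnot p2)
≡ \lnot p2 \lor (((p1 \to p2) \to p3) \to \lnot p2)   (eliminate \to)
≡ \lnot p2 \lor \lnot ((p1 \to p2) \to p3) \lor \lnot p2   (eliminate \to)
≡ \lnot p2 \lor \lnot (\lnot (p1 \to p2) \lor p3) \lor \lnot p2   (eliminate \to)
≡ \lnot p2 \lor \lnot (\lnot (\lnot p1 \lor p2) \lor p3) \lor \lnot p2   (eliminate \to)
≡ \lnot p2 \lor (\lnot \lnot (\lnot p1 \lor p2) \land \lnot p3) \lor \lnot p2   (De Morgan)
≡ \lnot p2 \lor ((\lnot p1 \lor p2) \land \lnot p3) \lor \lnot p2   (double negation)
≡ (\lnot p2 \lor \lnot p1 \lor p2 \lor \lnot p2) \land (\lnot p2 \lor \lnot p3 \lor \lnot p2)   (distribute \lor over \land)
≡ \lnot p2 \lor \lnot p3   (simplify)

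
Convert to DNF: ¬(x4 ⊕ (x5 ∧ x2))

¬(x4 ⊕ (x5 ∧ x2))
≡ ¬((x4 ∧ ¬(x5 ∧ x2)) ∨ (¬x4 ∧ x5 ∧ x2))   — expand ⊕
≡ ¬(x4 ∧ ¬(x5 ∧ x2)) ∧ ¬(¬x4 ∧ x5 ∧ x2)   — De Morgan
≡ (¬x4 ∨ ¬¬(x5 ∧ x2)) ∧ ¬(¬x4 ∧ x5 ∧ x2)   — De Morgan
≡ (¬x4 ∨ (x5 ∧ x2)) ∧ ¬(¬x4 ∧ x5 ∧ x2)   — double negation
≡ (¬x4 ∨ (x5 ∧ x2)) ∧ (¬¬x4 ∨ ¬x5 ∨ ¬x2)   — De Morgan
≡ (¬x4 ∨ (x5 ∧ x2)) ∧ (x4 ∨ ¬x5 ∨ ¬x2)   — double negation
≡ (¬x4 ∧ x4) ∨ (¬x4 ∧ ¬x5) ∨ (¬x4 ∧ ¬x2) ∨ (x5 ∧ x2 ∧ x4) ∨ (x5 ∧ x2 ∧ ¬x5) ∨ (x5 ∧ x2 ∧ ¬x2)   — distribute ∧ over ∨
≡ (¬x4 ∧ ¬x5) ∨ (¬x4 ∧ ¬x2) ∨ (x5 ∧ x2 ∧ x4)   — simplify

(¬x4 ∧ ¬x5) ∨ (¬x4 ∧ ¬x2) ∨ (x5 ∧ x2 ∧ x4)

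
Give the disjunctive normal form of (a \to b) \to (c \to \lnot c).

(a \to b) \to (c \to \lnot c)
= \lnot (a \to b) \lor (c \to \lnot c)   [eliminate \to]
= \lnot (\lnot a \lor b) \lor (c \to \lnot c)   [eliminate \to]
= \lnot (\lnot a \lor b) \lor \lnot c \lor \lnot c   [eliminate \to]
= (\lnot \lnot a \land \lnot b) \lor \lnot c \lor \lnot c   [De Morgan]
= (a \land \lnot b) \lor \lnot c \lor \lnot c   [double negation]
= (a \land \lnot b) \lor \lnot c   [simplify]

(a \land \lnot b) \lor \lnot c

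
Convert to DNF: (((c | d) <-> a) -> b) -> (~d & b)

(~c & ~d & ~a & ~b) | (a & c & ~b) | (a & d & ~b) | (~d & b)

(((c | d) <-> a) -> b) -> (~d & b)
≡ ~(((c | d) <-> a) -> b) | (~d & b)   [eliminate ->]
≡ ~(~((c | d) <-> a) | b) | (~d & b)   [eliminate ->]
≡ ~(~(((c | d) -> a) & (a -> (c | d))) | b) | (~d & b)   [eliminate <->]
≡ ~(~((~(c | d) | a) & (a -> (c | d))) | b) | (~d & b)   [eliminate ->]
≡ ~(~((~(c | d) | a) & (~a | c | d)) | b) | (~d & b)   [eliminate ->]
≡ (~~((~(c | d) | a) & (~a | c | d)) & ~b) | (~d & b)   [De Morgan]
≡ ((~(c | d) | a) & (~a | c | d) & ~b) | (~d & b)   [double negation]
≡ (((~c & ~d) | a) & (~a | c | d) & ~b) | (~d & b)   [De Morgan]
≡ (~c & ~d & ~a & ~b) | (~c & ~d & c & ~b) | (~c & ~d & d & ~b) | (a & ~a & ~b) | (a & c & ~b) | (a & d & ~b) | (~d & b)   [distribute & over |]
≡ (~c & ~d & ~a & ~b) | (a & c & ~b) | (a & d & ~b) | (~d & b)   [simplify]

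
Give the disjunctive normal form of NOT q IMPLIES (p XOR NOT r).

q OR (p AND r) OR (NOT p AND NOT r)

NOT q IMPLIES (p XOR NOT r)
= NOT NOT q OR (p XOR NOT r)   [eliminate IMPLIES]
= NOT NOT q OR (p AND NOT NOT r) OR (NOT p AND NOT r)   [expand XOR]
= q OR (p AND NOT NOT r) OR (NOT p AND NOT r)   [double negation]
= q OR (p AND r) OR (NOT p AND NOT r)   [double negation]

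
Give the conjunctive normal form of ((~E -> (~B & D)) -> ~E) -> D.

E | D

((~E -> (~B & D)) -> ~E) -> D
≡ ~((~E -> (~B & D)) -> ~E) | D   (eliminate ->)
≡ ~(~(~E -> (~B & D)) | ~E) | D   (eliminate ->)
≡ ~(~(~~E | (~B & D)) | ~E) | D   (eliminate ->)
≡ (~~(~~E | (~B & D)) & ~~E) | D   (De Morgan)
≡ ((~~E | (~B & D)) & ~~E) | D   (double negation)
≡ ((E | (~B & D)) & ~~E) | D   (double negation)
≡ ((E | (~B & D)) & E) | D   (double negation)
≡ (E | ~B | D) & (E | D | D) & (E | D)   (distribute | over &)
≡ E | D   (simplify)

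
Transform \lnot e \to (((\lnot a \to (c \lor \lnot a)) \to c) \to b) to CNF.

e \lor \lnot c \lor b

\lnot e \to (((\lnot a \to (c \lor \lnot a)) \to c) \to b)
≡ \lnot \lnot e \lor (((\lnot a \to (c \lor \lnot a)) \to c) \to b)   — eliminate \to
≡ \lnot \lnot e \lor \lnot ((\lnot a \to (c \lor \lnot a)) \to c) \lor b   — eliminate \to
≡ \lnot \lnot e \lor \lnot (\lnot (\lnot a \to (c \lor \lnot a)) \lor c) \lor b   — eliminate \to
≡ \lnot \lnot e \lor \lnot (\lnot (\lnot \lnot a \lor c \lor \lnot a) \lor c) \lor b   — eliminate \to
≡ e \lor \lnot (\lnot (\lnot \lnot a \lor c \lor \lnot a) \lor c) \lor b   — double negation
≡ e \lor (\lnot \lnot (\lnot \lnot a \lor c \lor \lnot a) \land \lnot c) \lor b   — De Morgan
≡ e \lor ((\lnot \lnot a \lor c \lor \lnot a) \land \lnot c) \lor b   — double negation
≡ e \lor ((a \lor c \lor \lnot a) \land \lnot c) \lor b   — double negation
≡ (e \lor a \lor c \lor \lnot a \lor b) \land (e \lor \lnot c \lor b)   — distribute \lor over \land
≡ e \lor \lnot c \lor b   — simplify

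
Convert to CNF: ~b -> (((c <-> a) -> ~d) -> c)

(b | ~a | c) & (b | d | c)

~b -> (((c <-> a) -> ~d) -> c)
⇔ ~~b | (((c <-> a) -> ~d) -> c)   [eliminate ->]
⇔ ~~b | ~((c <-> a) -> ~d) | c   [eliminate ->]
⇔ ~~b | ~(~(c <-> a) | ~d) | c   [eliminate ->]
⇔ ~~b | ~(~((c -> a) & (a -> c)) | ~d) | c   [eliminate <->]
⇔ ~~b | ~(~((~c | a) & (a -> c)) | ~d) | c   [eliminate ->]
⇔ ~~b | ~(~((~c | a) & (~a | c)) | ~d) | c   [eliminate ->]
⇔ b | ~(~((~c | a) & (~a | c)) | ~d) | c   [double negation]
⇔ b | (~~((~c | a) & (~a | c)) & ~~d) | c   [De Morgan]
⇔ b | ((~c | a) & (~a | c) & ~~d) | c   [double negation]
⇔ b | ((~c | a) & (~a | c) & d) | c   [double negation]
⇔ (b | ~c | a | c) & (b | ~a | c | c) & (b | d | c)   [distribute | over &]
⇔ (b | ~a | c) & (b | d | c)   [simplify]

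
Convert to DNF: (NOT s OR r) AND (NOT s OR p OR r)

NOT s OR r

(NOT s OR r) AND (NOT s OR p OR r)
⇔ (NOT s AND NOT s) OR (NOT s AND p) OR (NOT s AND r) OR (r AND NOT s) OR (r AND p) OR (r AND r)   — distribute AND over OR
⇔ NOT s OR r   — simplify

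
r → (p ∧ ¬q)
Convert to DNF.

¬r ∨ (p ∧ ¬q)

r → (p ∧ ¬q)
⇔ ¬r ∨ (p ∧ ¬q)   [eliminate →]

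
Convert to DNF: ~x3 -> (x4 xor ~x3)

x3 | (~x4 & ~x3)

~x3 -> (x4 xor ~x3)
≡ ~~x3 | (x4 xor ~x3)   [eliminate ->]
≡ ~~x3 | (x4 & ~~x3) | (~x4 & ~x3)   [expand xor]
≡ x3 | (x4 & ~~x3) | (~x4 & ~x3)   [double negation]
≡ x3 | (x4 & x3) | (~x4 & ~x3)   [double negation]
≡ x3 | (~x4 & ~x3)   [simplify]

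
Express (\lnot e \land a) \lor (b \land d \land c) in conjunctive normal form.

(\lnot e \land a) \lor (b \land d \land c)
≡ (\lnot e \lor b) \land (\lnot e \lor d) \land (\lnot e \lor c) \land (a \lor b) \land (a \lor d) \land (a \lor c)   (distribute \lor over \land)

(\lnot e \lor b) \land (\lnot e \lor d) \land (\lnot e \lor c) \land (a \lor b) \land (a \lor d) \land (a \lor c)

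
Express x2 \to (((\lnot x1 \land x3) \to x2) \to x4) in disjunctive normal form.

\lnot x2 \lor x4

x2 \to (((\lnot x1 \land x3) \to x2) \to x4)
⇔ \lnot x2 \lor (((\lnot x1 \land x3) \to x2) \to x4)
⇔ \lnot x2 \lor \lnot ((\lnot x1 \land x3) \to x2) \lor x4
⇔ \lnot x2 \lor \lnot (\lnot (\lnot x1 \land x3) \lor x2) \lor x4
⇔ \lnot x2 \lor (\lnot \lnot (\lnot x1 \land x3) \land \lnot x2) \lor x4
⇔ \lnot x2 \lor (\lnot x1 \land x3 \land \lnot x2) \lor x4
⇔ \lnot x2 \lor x4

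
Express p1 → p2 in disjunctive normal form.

p1 → p2
⇔ ¬p1 ∨ p2   (eliminate →)

¬p1 ∨ p2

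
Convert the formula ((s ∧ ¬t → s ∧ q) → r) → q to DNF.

¬s ∧ ¬r ∨ t ∧ ¬r ∨ q

((s ∧ ¬t → s ∧ q) → r) → q
≡ ¬((s ∧ ¬t → s ∧ q) → r) ∨ q   — eliminate →
≡ ¬(¬(s ∧ ¬t → s ∧ q) ∨ r) ∨ q   — eliminate →
≡ ¬(¬(¬(s ∧ ¬t) ∨ s ∧ q) ∨ r) ∨ q   — eliminate →
≡ ¬¬(¬(s ∧ ¬t) ∨ s ∧ q) ∧ ¬r ∨ q   — De Morgan
≡ (¬(s ∧ ¬t) ∨ s ∧ q) ∧ ¬r ∨ q   — double negation
≡ (¬s ∨ ¬¬t ∨ s ∧ q) ∧ ¬r ∨ q   — De Morgan
≡ (¬s ∨ t ∨ s ∧ q) ∧ ¬r ∨ q   — double negation
≡ ¬s ∧ ¬r ∨ t ∧ ¬r ∨ s ∧ q ∧ ¬r ∨ q   — distribute ∧ over ∨
≡ ¬s ∧ ¬r ∨ t ∧ ¬r ∨ q   — simplify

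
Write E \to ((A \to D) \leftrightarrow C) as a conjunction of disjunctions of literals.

E \to ((A \to D) \leftrightarrow C)
⇔ \lnot E \lor ((A \to D) \leftrightarrow C)   — eliminate \to
⇔ \lnot E \lor (((A \to D) \to C) \land (C \to (A \to D)))   — eliminate \leftrightarrow
⇔ \lnot E \lor ((\lnot (A \to D) \lor C) \land (C \to (A \to D)))   — eliminate \to
⇔ \lnot E \lor ((\lnot (\lnot A \lor D) \lor C) \land (C \to (A \to D)))   — eliminate \to
⇔ \lnot E \lor ((\lnot (\lnot A \lor D) \lor C) \land (\lnot C \lor (A \to D)))   — eliminate \to
⇔ \lnot E \lor ((\lnot (\lnot A \lor D) \lor C) \land (\lnot C \lor \lnot A \lor D))   — eliminate \to
⇔ \lnot E \lor (((\lnot \lnot A \land \lnot D) \lor C) \land (\lnot C \lor \lnot A \lor D))   — De Morgan
⇔ \lnot E \lor (((A \land \lnot D) \lor C) \land (\lnot C \lor \lnot A \lor D))   — double negation
⇔ (\lnot E \lor A \lor C) \land (\lnot E \lor \lnot D \lor C) \land (\lnot E \lor \lnot C \lor \lnot A \lor D)   — distribute \lor over \land

(\lnot E \lor A \lor C) \land (\lnot E \lor \lnot D \lor C) \land (\lnot E \lor \lnot C \lor \lnot A \lor D)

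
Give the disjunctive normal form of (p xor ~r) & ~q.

(p xor ~r) & ~q
⇔ ((p & ~~r) | (~p & ~r)) & ~q   [expand xor]
⇔ ((p & r) | (~p & ~r)) & ~q   [double negation]
⇔ (p & r & ~q) | (~p & ~r & ~q)   [distribute & over |]

(p & r & ~q) | (~p & ~r & ~q)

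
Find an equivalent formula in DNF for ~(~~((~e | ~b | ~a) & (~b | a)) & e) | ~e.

(e & b & a) | (b & ~a) | ~e

~(~~((~e | ~b | ~a) & (~b | a)) & e) | ~e
≡ ~~~((~e | ~b | ~a) & (~b | a)) | ~e | ~e
≡ ~((~e | ~b | ~a) & (~b | a)) | ~e | ~e
≡ ~(~e | ~b | ~a) | ~(~b | a) | ~e | ~e
≡ (~~e & ~~b & ~~a) | ~(~b | a) | ~e | ~e
≡ (e & ~~b & ~~a) | ~(~b | a) | ~e | ~e
≡ (e & b & ~~a) | ~(~b | a) | ~e | ~e
≡ (e & b & a) | ~(~b | a) | ~e | ~e
≡ (e & b & a) | (~~b & ~a) | ~e | ~e
≡ (e & b & a) | (b & ~a) | ~e | ~e
≡ (e & b & a) | (b & ~a) | ~e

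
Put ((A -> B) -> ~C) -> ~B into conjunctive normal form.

C | ~B

((A -> B) -> ~C) -> ~B
⇔ ~((A -> B) -> ~C) | ~B   [eliminate ->]
⇔ ~(~(A -> B) | ~C) | ~B   [eliminate ->]
⇔ ~(~(~A | B) | ~C) | ~B   [eliminate ->]
⇔ (~~(~A | B) & ~~C) | ~B   [De Morgan]
⇔ ((~A | B) & ~~C) | ~B   [double negation]
⇔ ((~A | B) & C) | ~B   [double negation]
⇔ (~A | B | ~B) & (C | ~B)   [distribute | over &]
⇔ C | ~B   [simplify]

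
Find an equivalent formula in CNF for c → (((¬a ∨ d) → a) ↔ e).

c → (((¬a ∨ d) → a) ↔ e)
≡ ¬c ∨ (((¬a ∨ d) → a) ↔ e)
≡ ¬c ∨ ((((¬a ∨ d) → a) → e) ∧ (e → ((¬a ∨ d) → a)))
≡ ¬c ∨ ((¬((¬a ∨ d) → a) ∨ e) ∧ (e → ((¬a ∨ d) → a)))
≡ ¬c ∨ ((¬(¬(¬a ∨ d) ∨ a) ∨ e) ∧ (e → ((¬a ∨ d) → a)))
≡ ¬c ∨ ((¬(¬(¬a ∨ d) ∨ a) ∨ e) ∧ (¬e ∨ ((¬a ∨ d) → a)))
≡ ¬c ∨ ((¬(¬(¬a ∨ d) ∨ a) ∨ e) ∧ (¬e ∨ ¬(¬a ∨ d) ∨ a))
≡ ¬c ∨ (((¬¬(¬a ∨ d) ∧ ¬a) ∨ e) ∧ (¬e ∨ ¬(¬a ∨ d) ∨ a))
≡ ¬c ∨ ((((¬a ∨ d) ∧ ¬a) ∨ e) ∧ (¬e ∨ ¬(¬a ∨ d) ∨ a))
≡ ¬c ∨ ((((¬a ∨ d) ∧ ¬a) ∨ e) ∧ (¬e ∨ (¬¬a ∧ ¬d) ∨ a))
≡ ¬c ∨ ((((¬a ∨ d) ∧ ¬a) ∨ e) ∧ (¬e ∨ (a ∧ ¬d) ∨ a))
≡ (¬c ∨ ¬a ∨ d ∨ e) ∧ (¬c ∨ ¬a ∨ e) ∧ (¬c ∨ ¬e ∨ a ∨ a) ∧ (¬c ∨ ¬e ∨ ¬d ∨ a)
≡ (¬c ∨ ¬a ∨ e) ∧ (¬c ∨ ¬e ∨ a)

(¬c ∨ ¬a ∨ e) ∧ (¬c ∨ ¬e ∨ a)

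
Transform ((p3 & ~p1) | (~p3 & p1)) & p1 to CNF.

((p3 & ~p1) | (~p3 & p1)) & p1
= (p3 | ~p3) & (p3 | p1) & (~p1 | ~p3) & (~p1 | p1) & p1   [distribute | over &]
= (~p1 | ~p3) & p1   [simplify]

(~p1 | ~p3) & p1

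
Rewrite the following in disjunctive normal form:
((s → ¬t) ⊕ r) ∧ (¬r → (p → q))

((s → ¬t) ⊕ r) ∧ (¬r → (p → q))
= (((s → ¬t) ∧ ¬r) ∨ (¬(s → ¬t) ∧ r)) ∧ (¬r → (p → q))   — expand ⊕
= (((¬s ∨ ¬t) ∧ ¬r) ∨ (¬(s → ¬t) ∧ r)) ∧ (¬r → (p → q))   — eliminate →
= (((¬s ∨ ¬t) ∧ ¬r) ∨ (¬(¬s ∨ ¬t) ∧ r)) ∧ (¬r → (p → q))   — eliminate →
= (((¬s ∨ ¬t) ∧ ¬r) ∨ (¬(¬s ∨ ¬t) ∧ r)) ∧ (¬¬r ∨ (p → q))   — eliminate →
= (((¬s ∨ ¬t) ∧ ¬r) ∨ (¬(¬s ∨ ¬t) ∧ r)) ∧ (¬¬r ∨ ¬p ∨ q)   — eliminate →
= (((¬s ∨ ¬t) ∧ ¬r) ∨ (¬¬s ∧ ¬¬t ∧ r)) ∧ (¬¬r ∨ ¬p ∨ q)   — De Morgan
= (((¬s ∨ ¬t) ∧ ¬r) ∨ (s ∧ ¬¬t ∧ r)) ∧ (¬¬r ∨ ¬p ∨ q)   — double negation
= (((¬s ∨ ¬t) ∧ ¬r) ∨ (s ∧ t ∧ r)) ∧ (¬¬r ∨ ¬p ∨ q)   — double negation
= (((¬s ∨ ¬t) ∧ ¬r) ∨ (s ∧ t ∧ r)) ∧ (r ∨ ¬p ∨ q)   — double negation
= (¬s ∧ ¬r ∧ r) ∨ (¬s ∧ ¬r ∧ ¬p) ∨ (¬s ∧ ¬r ∧ q) ∨ (¬t ∧ ¬r ∧ r) ∨ (¬t ∧ ¬r ∧ ¬p) ∨ (¬t ∧ ¬r ∧ q) ∨ (s ∧ t ∧ r ∧ r) ∨ (s ∧ t ∧ r ∧ ¬p) ∨ (s ∧ t ∧ r ∧ q)   — distribute ∧ over ∨
= (¬s ∧ ¬r ∧ ¬p) ∨ (¬s ∧ ¬r ∧ q) ∨ (¬t ∧ ¬r ∧ ¬p) ∨ (¬t ∧ ¬r ∧ q) ∨ (s ∧ t ∧ r)   — simplify

(¬s ∧ ¬r ∧ ¬p) ∨ (¬s ∧ ¬r ∧ q) ∨ (¬t ∧ ¬r ∧ ¬p) ∨ (¬t ∧ ¬r ∧ q) ∨ (s ∧ t ∧ r)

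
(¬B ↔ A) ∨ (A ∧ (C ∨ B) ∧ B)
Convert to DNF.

(¬B ↔ A) ∨ (A ∧ (C ∨ B) ∧ B)
⇔ ((¬B → A) ∧ (A → ¬B)) ∨ (A ∧ (C ∨ B) ∧ B)   (eliminate ↔)
⇔ ((¬¬B ∨ A) ∧ (A → ¬B)) ∨ (A ∧ (C ∨ B) ∧ B)   (eliminate →)
⇔ ((¬¬B ∨ A) ∧ (¬A ∨ ¬B)) ∨ (A ∧ (C ∨ B) ∧ B)   (eliminate →)
⇔ ((B ∨ A) ∧ (¬A ∨ ¬B)) ∨ (A ∧ (C ∨ B) ∧ B)   (double negation)
⇔ (B ∧ ¬A) ∨ (B ∧ ¬B) ∨ (A ∧ ¬A) ∨ (A ∧ ¬B) ∨ (A ∧ C ∧ B) ∨ (A ∧ B ∧ B)   (distribute ∧ over ∨)
⇔ (B ∧ ¬A) ∨ (A ∧ ¬B) ∨ (A ∧ B)   (simplify)

(B ∧ ¬A) ∨ (A ∧ ¬B) ∨ (A ∧ B)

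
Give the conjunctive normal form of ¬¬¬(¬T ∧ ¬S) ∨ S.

T ∨ S

¬¬¬(¬T ∧ ¬S) ∨ S
≡ ¬(¬T ∧ ¬S) ∨ S   [double negation]
≡ ¬¬T ∨ ¬¬S ∨ S   [De Morgan]
≡ T ∨ ¬¬S ∨ S   [double negation]
≡ T ∨ S ∨ S   [double negation]
≡ T ∨ S   [simplify]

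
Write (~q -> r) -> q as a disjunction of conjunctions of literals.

(~q & ~r) | q

(~q -> r) -> q
= ~(~q -> r) | q   — eliminate ->
= ~(~~q | r) | q   — eliminate ->
= (~~~q & ~r) | q   — De Morgan
= (~q & ~r) | q   — double negation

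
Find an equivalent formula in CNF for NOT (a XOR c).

NOT (a XOR c)
≡ NOT ((a OR c) AND NOT (a AND c))   [expand XOR]
≡ NOT (a OR c) OR NOT NOT (a AND c)   [De Morgan]
≡ (NOT a AND NOT c) OR NOT NOT (a AND c)   [De Morgan]
≡ (NOT a AND NOT c) OR (a AND c)   [double negation]
≡ (NOT a OR a) AND (NOT a OR c) AND (NOT c OR a) AND (NOT c OR c)   [distribute OR over AND]
≡ (NOT a OR c) AND (NOT c OR a)   [simplify]

(NOT a OR c) AND (NOT c OR a)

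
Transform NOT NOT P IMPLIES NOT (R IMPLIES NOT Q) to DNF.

NOT P OR (R AND Q)

NOT NOT P IMPLIES NOT (R IMPLIES NOT Q)
= NOT NOT NOT P OR NOT (R IMPLIES NOT Q)   (eliminate IMPLIES)
= NOT NOT NOT P OR NOT (NOT R OR NOT Q)   (eliminate IMPLIES)
= NOT P OR NOT (NOT R OR NOT Q)   (double negation)
= NOT P OR (NOT NOT R AND NOT NOT Q)   (De Morgan)
= NOT P OR (R AND NOT NOT Q)   (double negation)
= NOT P OR (R AND Q)   (double negation)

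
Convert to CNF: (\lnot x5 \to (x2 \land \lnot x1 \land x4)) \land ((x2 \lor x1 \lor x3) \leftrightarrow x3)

(\lnot x5 \to (x2 \land \lnot x1 \land x4)) \land ((x2 \lor x1 \lor x3) \leftrightarrow x3)
≡ (\lnot \lnot x5 \lor (x2 \land \lnot x1 \land x4)) \land ((x2 \lor x1 \lor x3) \leftrightarrow x3)   (eliminate \to)
≡ (\lnot \lnot x5 \lor (x2 \land \lnot x1 \land x4)) \land ((x2 \lor x1 \lor x3) \to x3) \land (x3 \to (x2 \lor x1 \lor x3))   (eliminate \leftrightarrow)
≡ (\lnot \lnot x5 \lor (x2 \land \lnot x1 \land x4)) \land (\lnot (x2 \lor x1 \lor x3) \lor x3) \land (x3 \to (x2 \lor x1 \lor x3))   (eliminate \to)
≡ (\lnot \lnot x5 \lor (x2 \land \lnot x1 \land x4)) \land (\lnot (x2 \lor x1 \lor x3) \lor x3) \land (\lnot x3 \lor x2 \lor x1 \lor x3)   (eliminate \to)
≡ (x5 \lor (x2 \land \lnot x1 \land x4)) \land (\lnot (x2 \lor x1 \lor x3) \lor x3) \land (\lnot x3 \lor x2 \lor x1 \lor x3)   (double negation)
≡ (x5 \lor (x2 \land \lnot x1 \land x4)) \land ((\lnot x2 \land \lnot x1 \land \lnot x3) \lor x3) \land (\lnot x3 \lor x2 \lor x1 \lor x3)   (De Morgan)
≡ (x5 \lor x2) \land (x5 \lor \lnot x1) \land (x5 \lor x4) \land (\lnot x2 \lor x3) \land (\lnot x1 \lor x3) \land (\lnot x3 \lor x3) \land (\lnot x3 \lor x2 \lor x1 \lor x3)   (distribute \lor over \land)
≡ (x5 \lor x2) \land (x5 \lor \lnot x1) \land (x5 \lor x4) \land (\lnot x2 \lor x3) \land (\lnot x1 \lor x3)   (simplify)

(x5 \lor x2) \land (x5 \lor \lnot x1) \land (x5 \lor x4) \land (\lnot x2 \lor x3) \land (\lnot x1 \lor x3)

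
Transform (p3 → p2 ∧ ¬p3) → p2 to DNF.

p3 ∨ p2

(p3 → p2 ∧ ¬p3) → p2
≡ ¬(p3 → p2 ∧ ¬p3) ∨ p2
≡ ¬(¬p3 ∨ p2 ∧ ¬p3) ∨ p2
≡ ¬¬p3 ∧ ¬(p2 ∧ ¬p3) ∨ p2
≡ p3 ∧ ¬(p2 ∧ ¬p3) ∨ p2
≡ p3 ∧ (¬p2 ∨ ¬¬p3) ∨ p2
≡ p3 ∧ (¬p2 ∨ p3) ∨ p2
≡ p3 ∧ ¬p2 ∨ p3 ∧ p3 ∨ p2
≡ p3 ∨ p2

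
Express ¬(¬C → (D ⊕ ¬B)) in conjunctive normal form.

¬(¬C → (D ⊕ ¬B))
= ¬(¬¬C ∨ (D ⊕ ¬B))   [eliminate →]
= ¬(¬¬C ∨ ((D ∨ ¬B) ∧ ¬(D ∧ ¬B)))   [expand ⊕]
= ¬¬¬C ∧ ¬((D ∨ ¬B) ∧ ¬(D ∧ ¬B))   [De Morgan]
= ¬C ∧ ¬((D ∨ ¬B) ∧ ¬(D ∧ ¬B))   [double negation]
= ¬C ∧ (¬(D ∨ ¬B) ∨ ¬¬(D ∧ ¬B))   [De Morgan]
= ¬C ∧ ((¬D ∧ ¬¬B) ∨ ¬¬(D ∧ ¬B))   [De Morgan]
= ¬C ∧ ((¬D ∧ B) ∨ ¬¬(D ∧ ¬B))   [double negation]
= ¬C ∧ ((¬D ∧ B) ∨ (D ∧ ¬B))   [double negation]
= ¬C ∧ (¬D ∨ D) ∧ (¬D ∨ ¬B) ∧ (B ∨ D) ∧ (B ∨ ¬B)   [distribute ∨ over ∧]
= ¬C ∧ (¬D ∨ ¬B) ∧ (B ∨ D)   [simplify]

¬C ∧ (¬D ∨ ¬B) ∧ (B ∨ D)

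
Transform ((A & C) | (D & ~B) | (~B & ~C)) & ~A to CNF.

((A & C) | (D & ~B) | (~B & ~C)) & ~A
≡ (A | D | ~B) & (A | D | ~C) & (A | ~B | ~B) & (A | ~B | ~C) & (C | D | ~B) & (C | D | ~C) & (C | ~B | ~B) & (C | ~B | ~C) & ~A   — distribute | over &
≡ (A | D | ~C) & (A | ~B) & (C | ~B) & ~A   — simplify

(A | D | ~C) & (A | ~B) & (C | ~B) & ~A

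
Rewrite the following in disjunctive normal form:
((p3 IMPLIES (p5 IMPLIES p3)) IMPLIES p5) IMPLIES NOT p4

((p3 IMPLIES (p5 IMPLIES p3)) IMPLIES p5) IMPLIES NOT p4
= NOT ((p3 IMPLIES (p5 IMPLIES p3)) IMPLIES p5) OR NOT p4   (eliminate IMPLIES)
= NOT (NOT (p3 IMPLIES (p5 IMPLIES p3)) OR p5) OR NOT p4   (eliminate IMPLIES)
= NOT (NOT (NOT p3 OR (p5 IMPLIES p3)) OR p5) OR NOT p4   (eliminate IMPLIES)
= NOT (NOT (NOT p3 OR NOT p5 OR p3) OR p5) OR NOT p4   (eliminate IMPLIES)
= (NOT NOT (NOT p3 OR NOT p5 OR p3) AND NOT p5) OR NOT p4   (De Morgan)
= ((NOT p3 OR NOT p5 OR p3) AND NOT p5) OR NOT p4   (double negation)
= (NOT p3 AND NOT p5) OR (NOT p5 AND NOT p5) OR (p3 AND NOT p5) OR NOT p4   (distribute AND over OR)
= NOT p5 OR NOT p4   (simplify)

NOT p5 OR NOT p4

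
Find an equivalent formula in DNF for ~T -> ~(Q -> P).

~T -> ~(Q -> P)
≡ ~~T | ~(Q -> P)   (eliminate ->)
≡ ~~T | ~(~Q | P)   (eliminate ->)
≡ T | ~(~Q | P)   (double negation)
≡ T | (~~Q & ~P)   (De Morgan)
≡ T | (Q & ~P)   (double negation)

T | (Q & ~P)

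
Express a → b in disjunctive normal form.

¬a ∨ b

a → b
⇔ ¬a ∨ b   — eliminate →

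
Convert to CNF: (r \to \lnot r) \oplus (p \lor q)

(\lnot r \lor p \lor q) \land (r \lor \lnot p) \land (r \lor \lnot q)

(r \to \lnot r) \oplus (p \lor q)
= ((r \to \lnot r) \lor p \lor q) \land \lnot ((r \to \lnot r) \land (p \lor q))   [expand \oplus]
= (\lnot r \lor \lnot r \lor p \lor q) \land \lnot ((r \to \lnot r) \land (p \lor q))   [eliminate \to]
= (\lnot r \lor \lnot r \lor p \lor q) \land \lnot ((\lnot r \lor \lnot r) \land (p \lor q))   [eliminate \to]
= (\lnot r \lor \lnot r \lor p \lor q) \land (\lnot (\lnot r \lor \lnot r) \lor \lnot (p \lor q))   [De Morgan]
= (\lnot r \lor \lnot r \lor p \lor q) \land ((\lnot \lnot r \land \lnot \lnot r) \lor \lnot (p \lor q))   [De Morgan]
= (\lnot r \lor \lnot r \lor p \lor q) \land ((r \land \lnot \lnot r) \lor \lnot (p \lor q))   [double negation]
= (\lnot r \lor \lnot r \lor p \lor q) \land ((r \land r) \lor \lnot (p \lor q))   [double negation]
= (\lnot r \lor \lnot r \lor p \lor q) \land ((r \land r) \lor (\lnot p \land \lnot q))   [De Morgan]
= (\lnot r \lor \lnot r \lor p \lor q) \land (r \lor \lnot p) \land (r \lor \lnot q) \land (r \lor \lnot p) \land (r \lor \lnot q)   [distribute \lor over \land]
= (\lnot r \lor p \lor q) \land (r \lor \lnot p) \land (r \lor \lnot q)   [simplify]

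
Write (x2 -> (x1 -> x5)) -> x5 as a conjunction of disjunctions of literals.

(x2 -> (x1 -> x5)) -> x5
≡ ~(x2 -> (x1 -> x5)) | x5   [eliminate ->]
≡ ~(~x2 | (x1 -> x5)) | x5   [eliminate ->]
≡ ~(~x2 | ~x1 | x5) | x5   [eliminate ->]
≡ (~~x2 & ~~x1 & ~x5) | x5   [De Morgan]
≡ (x2 & ~~x1 & ~x5) | x5   [double negation]
≡ (x2 & x1 & ~x5) | x5   [double negation]
≡ (x2 | x5) & (x1 | x5) & (~x5 | x5)   [distribute | over &]
≡ (x2 | x5) & (x1 | x5)   [simplify]

(x2 | x5) & (x1 | x5)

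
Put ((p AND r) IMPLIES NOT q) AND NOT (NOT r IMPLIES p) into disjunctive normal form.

NOT p AND NOT r

((p AND r) IMPLIES NOT q) AND NOT (NOT r IMPLIES p)
⇔ (NOT (p AND r) OR NOT q) AND NOT (NOT r IMPLIES p)   [eliminate IMPLIES]
⇔ (NOT (p AND r) OR NOT q) AND NOT (NOT NOT r OR p)   [eliminate IMPLIES]
⇔ (NOT p OR NOT r OR NOT q) AND NOT (NOT NOT r OR p)   [De Morgan]
⇔ (NOT p OR NOT r OR NOT q) AND NOT NOT NOT r AND NOT p   [De Morgan]
⇔ (NOT p OR NOT r OR NOT q) AND NOT r AND NOT p   [double negation]
⇔ (NOT p AND NOT r AND NOT p) OR (NOT r AND NOT r AND NOT p) OR (NOT q AND NOT r AND NOT p)   [distribute AND over OR]
⇔ NOT p AND NOT r   [simplify]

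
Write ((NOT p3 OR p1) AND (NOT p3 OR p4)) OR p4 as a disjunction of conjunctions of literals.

NOT p3 OR p4

((NOT p3 OR p1) AND (NOT p3 OR p4)) OR p4
⇔ (NOT p3 AND NOT p3) OR (NOT p3 AND p4) OR (p1 AND NOT p3) OR (p1 AND p4) OR p4   [distribute AND over OR]
⇔ NOT p3 OR p4   [simplify]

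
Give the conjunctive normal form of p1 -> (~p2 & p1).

p1 -> (~p2 & p1)
≡ ~p1 | (~p2 & p1)   — eliminate ->
≡ (~p1 | ~p2) & (~p1 | p1)   — distribute | over &
≡ ~p1 | ~p2   — simplify

~p1 | ~p2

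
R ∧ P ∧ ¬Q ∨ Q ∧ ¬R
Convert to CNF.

R ∧ P ∧ ¬Q ∨ Q ∧ ¬R
⇔ (R ∨ Q) ∧ (R ∨ ¬R) ∧ (P ∨ Q) ∧ (P ∨ ¬R) ∧ (¬Q ∨ Q) ∧ (¬Q ∨ ¬R)   [distribute ∨ over ∧]
⇔ (R ∨ Q) ∧ (P ∨ Q) ∧ (P ∨ ¬R) ∧ (¬Q ∨ ¬R)   [simplify]

(R ∨ Q) ∧ (P ∨ Q) ∧ (P ∨ ¬R) ∧ (¬Q ∨ ¬R)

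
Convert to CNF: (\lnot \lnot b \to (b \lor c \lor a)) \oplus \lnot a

(\lnot \lnot b \to (b \lor c \lor a)) \oplus \lnot a
⇔ ((\lnot \lnot b \to (b \lor c \lor a)) \lor \lnot a) \land \lnot ((\lnot \lnot b \to (b \lor c \lor a)) \land \lnot a)   [expand \oplus]
⇔ (\lnot \lnot \lnot b \lor b \lor c \lor a \lor \lnot a) \land \lnot ((\lnot \lnot b \to (b \lor c \lor a)) \land \lnot a)   [eliminate \to]
⇔ (\lnot \lnot \lnot b \lor b \lor c \lor a \lor \lnot a) \land \lnot ((\lnot \lnot \lnot b \lor b \lor c \lor a) \land \lnot a)   [eliminate \to]
⇔ (\lnot b \lor b \lor c \lor a \lor \lnot a) \land \lnot ((\lnot \lnot \lnot b \lor b \lor c \lor a) \land \lnot a)   [double negation]
⇔ (\lnot b \lor b \lor c \lor a \lor \lnot a) \land (\lnot (\lnot \lnot \lnot b \lor b \lor c \lor a) \lor \lnot \lnot a)   [De Morgan]
⇔ (\lnot b \lor b \lor c \lor a \lor \lnot a) \land ((\lnot \lnot \lnot \lnot b \land \lnot b \land \lnot c \land \lnot a) \lor \lnot \lnot a)   [De Morgan]
⇔ (\lnot b \lor b \lor c \lor a \lor \lnot a) \land ((\lnot \lnot b \land \lnot b \land \lnot c \land \lnot a) \lor \lnot \lnot a)   [double negation]
⇔ (\lnot b \lor b \lor c \lor a \lor \lnot a) \land ((b \land \lnot b \land \lnot c \land \lnot a) \lor \lnot \lnot a)   [double negation]
⇔ (\lnot b \lor b \lor c \lor a \lor \lnot a) \land ((b \land \lnot b \land \lnot c \land \lnot a) \lor a)   [double negation]
⇔ (\lnot b \lor b \lor c \lor a \lor \lnot a) \land (b \lor a) \land (\lnot b \lor a) \land (\lnot c \lor a) \land (\lnot a \lor a)   [distribute \lor over \land]
⇔ (b \lor a) \land (\lnot b \lor a) \land (\lnot c \lor a)   [simplify]

(b \lor a) \land (\lnot b \lor a) \land (\lnot c \lor a)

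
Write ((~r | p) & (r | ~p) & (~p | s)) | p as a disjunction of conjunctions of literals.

(~r & ~p) | p

((~r | p) & (r | ~p) & (~p | s)) | p
= (~r & r & ~p) | (~r & r & s) | (~r & ~p & ~p) | (~r & ~p & s) | (p & r & ~p) | (p & r & s) | (p & ~p & ~p) | (p & ~p & s) | p   [distribute & over |]
= (~r & ~p) | p   [simplify]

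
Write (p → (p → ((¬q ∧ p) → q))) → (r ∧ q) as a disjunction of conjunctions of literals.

(p ∧ ¬q) ∨ (r ∧ q)

(p → (p → ((¬q ∧ p) → q))) → (r ∧ q)
≡ ¬(p → (p → ((¬q ∧ p) → q))) ∨ (r ∧ q)   (eliminate →)
≡ ¬(¬p ∨ (p → ((¬q ∧ p) → q))) ∨ (r ∧ q)   (eliminate →)
≡ ¬(¬p ∨ ¬p ∨ ((¬q ∧ p) → q)) ∨ (r ∧ q)   (eliminate →)
≡ ¬(¬p ∨ ¬p ∨ ¬(¬q ∧ p) ∨ q) ∨ (r ∧ q)   (eliminate →)
≡ (¬¬p ∧ ¬¬p ∧ ¬¬(¬q ∧ p) ∧ ¬q) ∨ (r ∧ q)   (De Morgan)
≡ (p ∧ ¬¬p ∧ ¬¬(¬q ∧ p) ∧ ¬q) ∨ (r ∧ q)   (double negation)
≡ (p ∧ p ∧ ¬¬(¬q ∧ p) ∧ ¬q) ∨ (r ∧ q)   (double negation)
≡ (p ∧ p ∧ ¬q ∧ p ∧ ¬q) ∨ (r ∧ q)   (double negation)
≡ (p ∧ ¬q) ∨ (r ∧ q)   (simplify)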